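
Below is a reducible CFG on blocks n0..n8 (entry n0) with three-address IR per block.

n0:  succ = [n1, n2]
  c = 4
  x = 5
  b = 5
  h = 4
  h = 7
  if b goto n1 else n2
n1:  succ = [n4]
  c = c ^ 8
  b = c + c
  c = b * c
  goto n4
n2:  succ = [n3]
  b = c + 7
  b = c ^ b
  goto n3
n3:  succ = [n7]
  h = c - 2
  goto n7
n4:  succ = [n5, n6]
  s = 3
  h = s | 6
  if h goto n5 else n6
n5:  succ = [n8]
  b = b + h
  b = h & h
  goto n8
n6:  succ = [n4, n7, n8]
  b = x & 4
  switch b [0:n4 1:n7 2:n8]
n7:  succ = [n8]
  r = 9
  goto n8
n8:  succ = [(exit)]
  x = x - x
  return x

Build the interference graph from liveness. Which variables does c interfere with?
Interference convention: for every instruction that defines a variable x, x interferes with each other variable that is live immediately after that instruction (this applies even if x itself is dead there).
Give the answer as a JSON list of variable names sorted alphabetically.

Block summaries:
  n0 def {b,c,h,x} use ∅
  n1 def {b,c} use {c}
  n2 def {b} use {c}
  n3 def {h} use {c}
  n4 def {h,s} use ∅
  n5 def {b} use {b,h}
  n6 def {b} use {x}
  n7 def {r} use ∅
  n8 def {x} use {x}

Live sets:
  live n0: ∅→{c,x}
  live n1: {c,x}→{b,x}
  live n2: {c,x}→{c,x}
  live n3: {c,x}→{x}
  live n4: {b,x}→{b,h,x}
  live n5: {b,h,x}→{x}
  live n6: {x}→{b,x}
  live n7: {x}→{x}
  live n8: {x}→∅

Conflict graph:
  b: {c,h,s,x}
  c: {b,h,x}
  h: {b,c,x}
  r: {x}
  s: {b,x}
  x: {b,c,h,r,s}

N(c) = ["b", "h", "x"]

Answer: ["b", "h", "x"]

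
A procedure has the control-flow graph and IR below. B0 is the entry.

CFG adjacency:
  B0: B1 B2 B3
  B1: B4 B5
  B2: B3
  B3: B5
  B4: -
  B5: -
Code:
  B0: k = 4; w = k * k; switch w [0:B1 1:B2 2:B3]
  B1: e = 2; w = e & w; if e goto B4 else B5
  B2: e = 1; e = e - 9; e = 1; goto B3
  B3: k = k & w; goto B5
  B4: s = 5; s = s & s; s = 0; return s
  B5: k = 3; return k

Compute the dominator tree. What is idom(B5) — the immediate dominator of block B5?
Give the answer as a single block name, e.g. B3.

idom tree: B1←B0 B2←B0 B3←B0 B4←B1 B5←B0
Dom at joins:
  B3: preds {B0,B2}: {B0} ∩ {B0,B2} = {B0}; idom=B0
  B5: preds {B1,B3}: {B0,B1} ∩ {B0,B3} = {B0}; idom=B0

idom(B5) = B0

Answer: B0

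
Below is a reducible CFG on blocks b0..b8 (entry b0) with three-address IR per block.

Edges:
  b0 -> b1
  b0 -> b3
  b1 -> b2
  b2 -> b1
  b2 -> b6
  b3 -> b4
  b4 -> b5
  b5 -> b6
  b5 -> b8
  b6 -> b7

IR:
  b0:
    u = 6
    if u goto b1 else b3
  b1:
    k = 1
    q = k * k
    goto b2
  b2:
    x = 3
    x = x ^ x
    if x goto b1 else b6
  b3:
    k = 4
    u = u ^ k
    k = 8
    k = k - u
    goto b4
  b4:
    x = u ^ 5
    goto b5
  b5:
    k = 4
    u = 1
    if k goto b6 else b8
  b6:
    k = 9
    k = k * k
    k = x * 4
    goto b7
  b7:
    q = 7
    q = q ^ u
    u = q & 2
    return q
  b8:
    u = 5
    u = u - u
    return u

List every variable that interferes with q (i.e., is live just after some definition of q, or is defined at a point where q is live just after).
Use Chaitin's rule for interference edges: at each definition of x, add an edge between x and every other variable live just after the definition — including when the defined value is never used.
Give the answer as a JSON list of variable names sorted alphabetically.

Per-block:
  b0 def {u} use ∅
  b1 def {k,q} use ∅
  b2 def {x} use ∅
  b3 def {k,u} use {u}
  b4 def {x} use {u}
  b5 def {k,u} use ∅
  b6 def {k} use {x}
  b7 def {q,u} use {u}
  b8 def {u} use ∅

Liveness:
  live b0: ∅→{u}
  live b1: {u}→{u}
  live b2: {u}→{u,x}
  live b3: {u}→{u}
  live b4: {u}→{x}
  live b5: {x}→{u,x}
  live b6: {u,x}→{u}
  live b7: {u}→∅
  live b8: ∅→∅

Interfere edges:
  k — {u,x}
  q — {u}
  u — {k,q,x}
  x — {k,u}

N(q) = ["u"]

Answer: ["u"]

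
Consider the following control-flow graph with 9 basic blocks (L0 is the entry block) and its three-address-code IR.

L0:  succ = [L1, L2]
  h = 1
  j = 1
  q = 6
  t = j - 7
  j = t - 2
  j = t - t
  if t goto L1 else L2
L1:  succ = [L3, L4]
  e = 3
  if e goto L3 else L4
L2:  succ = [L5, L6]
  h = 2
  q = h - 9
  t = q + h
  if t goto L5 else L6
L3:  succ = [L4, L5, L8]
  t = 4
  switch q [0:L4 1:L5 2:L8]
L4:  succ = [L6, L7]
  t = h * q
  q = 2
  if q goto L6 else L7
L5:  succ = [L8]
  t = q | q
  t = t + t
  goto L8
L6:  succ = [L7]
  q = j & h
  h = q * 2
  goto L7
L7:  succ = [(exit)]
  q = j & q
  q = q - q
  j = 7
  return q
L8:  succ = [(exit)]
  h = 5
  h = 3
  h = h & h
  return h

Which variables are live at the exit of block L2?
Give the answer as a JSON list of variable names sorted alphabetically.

def/use:
  L0 def {h,j,q,t} use ∅
  L1 def {e} use ∅
  L2 def {h,q,t} use ∅
  L3 def {t} use {q}
  L4 def {q,t} use {h,q}
  L5 def {t} use {q}
  L6 def {h,q} use {h,j}
  L7 def {j,q} use {j,q}
  L8 def {h} use ∅

Backward fixpoint:
  L0: in=∅ out={h,j,q}
  L1: in={h,j,q} out={h,j,q}
  L2: in={j} out={h,j,q}
  L3: in={h,j,q} out={h,j,q}
  L4: in={h,j,q} out={h,j,q}
  L5: in={q} out=∅
  L6: in={h,j} out={j,q}
  L7: in={j,q} out=∅
  L8: in=∅ out=∅

live-out(L2) = ["h", "j", "q"]

Answer: ["h", "j", "q"]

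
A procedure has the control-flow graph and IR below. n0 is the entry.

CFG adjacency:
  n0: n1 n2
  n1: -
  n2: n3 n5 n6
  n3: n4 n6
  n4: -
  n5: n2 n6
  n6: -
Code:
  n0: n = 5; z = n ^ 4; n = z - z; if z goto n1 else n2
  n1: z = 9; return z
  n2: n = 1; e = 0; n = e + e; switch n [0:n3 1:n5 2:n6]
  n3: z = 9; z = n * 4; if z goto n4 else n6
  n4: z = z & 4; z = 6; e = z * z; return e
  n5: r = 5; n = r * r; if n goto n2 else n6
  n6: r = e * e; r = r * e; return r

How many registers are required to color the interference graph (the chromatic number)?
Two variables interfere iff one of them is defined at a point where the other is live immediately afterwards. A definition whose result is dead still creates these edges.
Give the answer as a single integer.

Block summaries:
  n0: def={n,z} ue=∅
  n1: def={z} ue=∅
  n2: def={e,n} ue=∅
  n3: def={z} ue={n}
  n4: def={e,z} ue={z}
  n5: def={n,r} ue=∅
  n6: def={r} ue={e}

Liveness:
  n0 li=∅ lo=∅
  n1 li=∅ lo=∅
  n2 li=∅ lo={e,n}
  n3 li={e,n} lo={e,z}
  n4 li={z} lo=∅
  n5 li={e} lo={e}
  n6 li={e} lo=∅

Conflict graph:
  e — {n,r,z}
  n — {e,z}
  r — {e}
  z — {e,n}

Registers:
  lower bound: {e,n,z} mutually conflict ⇒ χ ≥ 3
  assign e→r0 n→r1 r→r1 z→r2 — no edge inside a register ⇒ χ ≤ 3
  χ = 3

Answer: 3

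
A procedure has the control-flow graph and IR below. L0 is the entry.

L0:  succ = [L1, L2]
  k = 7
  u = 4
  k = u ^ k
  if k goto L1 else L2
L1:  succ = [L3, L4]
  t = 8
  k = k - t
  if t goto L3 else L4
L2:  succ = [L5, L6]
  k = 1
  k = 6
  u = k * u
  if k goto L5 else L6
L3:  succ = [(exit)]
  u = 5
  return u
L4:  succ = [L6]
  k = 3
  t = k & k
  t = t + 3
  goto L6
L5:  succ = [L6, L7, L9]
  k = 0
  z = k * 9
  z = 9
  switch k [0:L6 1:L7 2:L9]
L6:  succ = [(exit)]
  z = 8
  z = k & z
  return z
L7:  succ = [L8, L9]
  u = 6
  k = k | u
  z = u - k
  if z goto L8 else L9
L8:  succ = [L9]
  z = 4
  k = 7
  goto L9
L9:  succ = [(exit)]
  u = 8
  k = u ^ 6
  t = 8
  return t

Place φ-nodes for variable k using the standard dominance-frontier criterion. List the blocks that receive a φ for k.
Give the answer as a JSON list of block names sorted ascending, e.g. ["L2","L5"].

Answer: ["L6", "L9"]

Derivation:
idom tree: L1←L0 L2←L0 L3←L1 L4←L1 L5←L2 L6←L0 L7←L5 L8←L7 L9←L5
Join-block Dom:
  L6: preds {L2,L4,L5}: {L0,L2} ∩ {L0,L1,L4} ∩ {L0,L2,L5} = {L0}; idom=L0
  L9: preds {L5,L7,L8}: {L0,L2,L5} ∩ {L0,L2,L5,L7} ∩ {L0,L2,L5,L7,L8} = {L0,L2,L5}; idom=L5

DF walk-up:
  L6←L2: walk L2 to L0
  L6←L4: walk L4→L1 to L0
  L6←L5: walk L5→L2 to L0
  L9←L5: walk · to L5
  L9←L7: walk L7 to L5
  L9←L8: walk L8→L7 to L5
  L0: DF=∅
  L1: DF={L6}
  L2: DF={L6}
  L3: DF=∅
  L4: DF={L6}
  L5: DF={L6}
  L6: DF=∅
  L7: DF={L9}
  L8: DF={L9}
  L9: DF=∅

φ for k: defs {L0,L1,L2,L4,L5,L7,L8,L9}
  DF⁺ = {L6,L9}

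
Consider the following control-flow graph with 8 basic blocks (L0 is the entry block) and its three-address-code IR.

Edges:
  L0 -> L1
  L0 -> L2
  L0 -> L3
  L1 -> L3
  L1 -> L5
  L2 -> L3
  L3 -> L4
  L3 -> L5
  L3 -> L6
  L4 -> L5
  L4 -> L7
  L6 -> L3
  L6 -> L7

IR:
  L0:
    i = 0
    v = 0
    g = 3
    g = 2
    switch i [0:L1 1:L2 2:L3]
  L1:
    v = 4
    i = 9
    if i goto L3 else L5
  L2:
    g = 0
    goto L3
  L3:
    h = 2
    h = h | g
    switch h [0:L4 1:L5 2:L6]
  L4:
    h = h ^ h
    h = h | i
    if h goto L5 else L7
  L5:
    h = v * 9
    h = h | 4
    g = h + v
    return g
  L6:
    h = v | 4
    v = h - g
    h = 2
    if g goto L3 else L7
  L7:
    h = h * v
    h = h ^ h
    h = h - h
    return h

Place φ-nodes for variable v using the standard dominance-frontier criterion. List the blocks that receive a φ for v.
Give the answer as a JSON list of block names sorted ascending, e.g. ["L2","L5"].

Answer: ["L3", "L5", "L7"]

Working:
idom tree: L1←L0 L2←L0 L3←L0 L4←L3 L5←L0 L6←L3 L7←L3
Dom at joins:
  L3: preds {L0,L1,L2,L6}: {L0} ∩ {L0,L1} ∩ {L0,L2} ∩ {L0,L3,L6} = {L0}; idom=L0
  L5: preds {L1,L3,L4}: {L0,L1} ∩ {L0,L3} ∩ {L0,L3,L4} = {L0}; idom=L0
  L7: preds {L4,L6}: {L0,L3,L4} ∩ {L0,L3,L6} = {L0,L3}; idom=L3

Frontier:
  L3←L0: walk · to L0
  L3←L1: walk L1 to L0
  L3←L2: walk L2 to L0
  L3←L6: walk L6→L3 to L0
  L5←L1: walk L1 to L0
  L5←L3: walk L3 to L0
  L5←L4: walk L4→L3 to L0
  L7←L4: walk L4 to L3
  L7←L6: walk L6 to L3
  L0 → ∅
  L1 → {L3,L5}
  L2 → {L3}
  L3 → {L3,L5}
  L4 → {L5,L7}
  L5 → ∅
  L6 → {L3,L7}
  L7 → ∅

φ for v: defs {L0,L1,L6}
  DF⁺ = {L3,L5,L7}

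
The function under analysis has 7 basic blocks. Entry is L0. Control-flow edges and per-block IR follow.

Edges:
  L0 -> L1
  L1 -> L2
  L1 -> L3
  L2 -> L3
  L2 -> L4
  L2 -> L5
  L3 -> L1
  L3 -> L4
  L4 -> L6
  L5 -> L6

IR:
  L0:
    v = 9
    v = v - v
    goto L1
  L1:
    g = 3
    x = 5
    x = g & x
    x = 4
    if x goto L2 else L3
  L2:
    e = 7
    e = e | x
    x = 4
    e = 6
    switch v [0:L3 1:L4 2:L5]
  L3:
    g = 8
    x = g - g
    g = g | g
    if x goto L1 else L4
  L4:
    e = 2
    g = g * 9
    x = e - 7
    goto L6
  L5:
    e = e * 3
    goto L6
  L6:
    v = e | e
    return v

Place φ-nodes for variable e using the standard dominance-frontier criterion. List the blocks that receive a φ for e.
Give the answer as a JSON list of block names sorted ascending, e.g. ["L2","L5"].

idom tree: L1←L0 L2←L1 L3←L1 L4←L1 L5←L2 L6←L1
Dom∩ at merges:
  L1: preds {L0,L3}: {L0} ∩ {L0,L1,L3} = {L0}; idom=L0
  L3: preds {L1,L2}: {L0,L1} ∩ {L0,L1,L2} = {L0,L1}; idom=L1
  L4: preds {L2,L3}: {L0,L1,L2} ∩ {L0,L1,L3} = {L0,L1}; idom=L1
  L6: preds {L4,L5}: {L0,L1,L4} ∩ {L0,L1,L2,L5} = {L0,L1}; idom=L1

Frontier:
  L1←L0: walk · to L0
  L1←L3: walk L3→L1 to L0
  L3←L1: walk · to L1
  L3←L2: walk L2 to L1
  L4←L2: walk L2 to L1
  L4←L3: walk L3 to L1
  L6←L4: walk L4 to L1
  L6←L5: walk L5→L2 to L1
  DF(L0)=∅
  DF(L1)={L1}
  DF(L2)={L3,L4,L6}
  DF(L3)={L1,L4}
  DF(L4)={L6}
  DF(L5)={L6}
  DF(L6)=∅

φ for e: defs {L2,L4,L5}
  DF⁺ = {L1,L3,L4,L6}

Answer: ["L1", "L3", "L4", "L6"]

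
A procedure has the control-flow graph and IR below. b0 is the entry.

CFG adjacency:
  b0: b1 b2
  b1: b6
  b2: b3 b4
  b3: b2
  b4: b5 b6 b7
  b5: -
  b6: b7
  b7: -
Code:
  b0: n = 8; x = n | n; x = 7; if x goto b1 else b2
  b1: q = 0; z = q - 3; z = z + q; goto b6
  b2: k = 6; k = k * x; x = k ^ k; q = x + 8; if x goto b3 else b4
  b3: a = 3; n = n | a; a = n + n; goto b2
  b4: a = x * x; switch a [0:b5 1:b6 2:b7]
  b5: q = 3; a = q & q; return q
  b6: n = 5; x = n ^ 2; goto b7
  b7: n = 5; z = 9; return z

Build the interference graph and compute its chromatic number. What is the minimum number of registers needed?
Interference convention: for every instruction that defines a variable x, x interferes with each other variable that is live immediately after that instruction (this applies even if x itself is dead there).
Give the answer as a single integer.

Per-block:
  b0 def {n,x} use ∅
  b1 def {q,z} use ∅
  b2 def {k,q,x} use {x}
  b3 def {a,n} use {n}
  b4 def {a} use {x}
  b5 def {a,q} use ∅
  b6 def {n,x} use ∅
  b7 def {n,z} use ∅

Backward fixpoint:
  b0: in=∅ out={n,x}
  b1: in=∅ out=∅
  b2: in={n,x} out={n,x}
  b3: in={n,x} out={n,x}
  b4: in={x} out=∅
  b5: in=∅ out=∅
  b6: in=∅ out=∅
  b7: in=∅ out=∅

Conflict graph:
  a↔{n,q,x}
  k↔{n,x}
  n↔{a,k,q,x}
  q↔{a,n,x,z}
  x↔{a,k,n,q}
  z↔{q}

Colouring:
  {a,n,q,x} pairwise interfere (4-clique) ⇒ χ ≥ 4
  4-colouring: c0={n,z}  c1={k,q}  c2={x}  c3={a}
  χ = 4

Answer: 4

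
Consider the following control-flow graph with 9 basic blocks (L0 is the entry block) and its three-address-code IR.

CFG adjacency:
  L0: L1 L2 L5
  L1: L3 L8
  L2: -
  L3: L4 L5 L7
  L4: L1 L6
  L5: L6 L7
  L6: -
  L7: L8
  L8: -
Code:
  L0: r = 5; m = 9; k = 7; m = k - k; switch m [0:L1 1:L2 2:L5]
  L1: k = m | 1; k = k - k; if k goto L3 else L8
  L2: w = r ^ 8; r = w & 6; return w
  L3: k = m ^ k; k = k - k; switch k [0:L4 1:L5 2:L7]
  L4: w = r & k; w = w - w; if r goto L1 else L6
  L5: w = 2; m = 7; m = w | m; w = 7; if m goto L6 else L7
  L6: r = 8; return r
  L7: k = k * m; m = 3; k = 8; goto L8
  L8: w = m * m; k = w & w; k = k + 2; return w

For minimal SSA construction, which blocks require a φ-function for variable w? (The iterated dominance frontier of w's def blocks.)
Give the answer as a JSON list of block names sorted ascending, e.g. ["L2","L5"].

Answer: ["L1", "L5", "L6", "L7", "L8"]

Derivation:
idom tree: L1←L0 L2←L0 L3←L1 L4←L3 L5←L0 L6←L0 L7←L0 L8←L0
Dom∩ at merges:
  L1: preds {L0,L4}: {L0} ∩ {L0,L1,L3,L4} = {L0}; idom=L0
  L5: preds {L0,L3}: {L0} ∩ {L0,L1,L3} = {L0}; idom=L0
  L6: preds {L4,L5}: {L0,L1,L3,L4} ∩ {L0,L5} = {L0}; idom=L0
  L7: preds {L3,L5}: {L0,L1,L3} ∩ {L0,L5} = {L0}; idom=L0
  L8: preds {L1,L7}: {L0,L1} ∩ {L0,L7} = {L0}; idom=L0

DF derivation:
  join L1 pred L0: · stop@L0
  join L1 pred L4: L4→L3→L1 stop@L0
  join L5 pred L0: · stop@L0
  join L5 pred L3: L3→L1 stop@L0
  join L6 pred L4: L4→L3→L1 stop@L0
  join L6 pred L5: L5 stop@L0
  join L7 pred L3: L3→L1 stop@L0
  join L7 pred L5: L5 stop@L0
  join L8 pred L1: L1 stop@L0
  join L8 pred L7: L7 stop@L0
  L0 → ∅
  L1 → {L1,L5,L6,L7,L8}
  L2 → ∅
  L3 → {L1,L5,L6,L7}
  L4 → {L1,L6}
  L5 → {L6,L7}
  L6 → ∅
  L7 → {L8}
  L8 → ∅

φ for w: defs {L2,L4,L5,L8}
  DF⁺ = {L1,L5,L6,L7,L8}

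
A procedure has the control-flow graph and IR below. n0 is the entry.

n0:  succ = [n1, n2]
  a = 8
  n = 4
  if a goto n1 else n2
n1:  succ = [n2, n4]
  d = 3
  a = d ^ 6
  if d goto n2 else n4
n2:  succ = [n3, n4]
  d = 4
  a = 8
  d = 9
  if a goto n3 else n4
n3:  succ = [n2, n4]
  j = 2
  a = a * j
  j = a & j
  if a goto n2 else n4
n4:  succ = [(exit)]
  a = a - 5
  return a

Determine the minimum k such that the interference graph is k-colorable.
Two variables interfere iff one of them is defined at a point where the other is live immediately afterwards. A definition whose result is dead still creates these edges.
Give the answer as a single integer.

Per-block:
  n0: {a,n} / ∅
  n1: {a,d} / ∅
  n2: {a,d} / ∅
  n3: {a,j} / {a}
  n4: {a} / {a}

Backward fixpoint:
  live n0: ∅→∅
  live n1: ∅→{a}
  live n2: ∅→{a}
  live n3: {a}→{a}
  live n4: {a}→∅

Interference:
  a: {d,j,n}
  d: {a}
  j: {a}
  n: {a}

Registers:
  clique {a,d} ⇒ need ≥ 2
  2-colouring: R0={a}  R1={d,j,n}
  χ = 2

Answer: 2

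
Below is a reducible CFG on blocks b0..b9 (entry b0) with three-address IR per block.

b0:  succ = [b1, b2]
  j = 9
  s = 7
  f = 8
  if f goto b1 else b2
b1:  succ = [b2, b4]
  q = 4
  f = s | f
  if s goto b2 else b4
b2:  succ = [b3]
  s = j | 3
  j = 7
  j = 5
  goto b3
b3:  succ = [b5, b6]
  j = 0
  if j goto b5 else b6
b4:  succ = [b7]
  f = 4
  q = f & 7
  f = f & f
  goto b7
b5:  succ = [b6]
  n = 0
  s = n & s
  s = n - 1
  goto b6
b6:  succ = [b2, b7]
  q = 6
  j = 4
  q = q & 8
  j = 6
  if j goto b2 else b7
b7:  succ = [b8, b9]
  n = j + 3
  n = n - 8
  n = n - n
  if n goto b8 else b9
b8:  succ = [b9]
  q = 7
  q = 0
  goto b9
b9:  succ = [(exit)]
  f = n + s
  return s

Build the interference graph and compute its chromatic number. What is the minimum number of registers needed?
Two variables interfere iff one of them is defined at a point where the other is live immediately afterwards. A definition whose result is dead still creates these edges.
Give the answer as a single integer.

Answer: 4

Analysis:
Block summaries:
  b0: def={f,j,s} ue=∅
  b1: def={f,q} ue={f,s}
  b2: def={j,s} ue={j}
  b3: def={j} ue=∅
  b4: def={f,q} ue=∅
  b5: def={n,s} ue={s}
  b6: def={j,q} ue=∅
  b7: def={n} ue={j}
  b8: def={q} ue=∅
  b9: def={f} ue={n,s}

Backward fixpoint:
  live b0: ∅→{f,j,s}
  live b1: {f,j,s}→{j,s}
  live b2: {j}→{s}
  live b3: {s}→{s}
  live b4: {j,s}→{j,s}
  live b5: {s}→{s}
  live b6: {s}→{j,s}
  live b7: {j,s}→{n,s}
  live b8: {n,s}→{n,s}
  live b9: {n,s}→∅

Conflict graph:
  f: {j,q,s}
  j: {f,q,s}
  n: {q,s}
  q: {f,j,n,s}
  s: {f,j,n,q}

Colouring:
  {f,j,q,s} pairwise interfere (4-clique) ⇒ χ ≥ 4
  assign f→r2 j→r3 n→r2 q→r0 s→r1 — no edge inside a register ⇒ χ ≤ 4
  χ = 4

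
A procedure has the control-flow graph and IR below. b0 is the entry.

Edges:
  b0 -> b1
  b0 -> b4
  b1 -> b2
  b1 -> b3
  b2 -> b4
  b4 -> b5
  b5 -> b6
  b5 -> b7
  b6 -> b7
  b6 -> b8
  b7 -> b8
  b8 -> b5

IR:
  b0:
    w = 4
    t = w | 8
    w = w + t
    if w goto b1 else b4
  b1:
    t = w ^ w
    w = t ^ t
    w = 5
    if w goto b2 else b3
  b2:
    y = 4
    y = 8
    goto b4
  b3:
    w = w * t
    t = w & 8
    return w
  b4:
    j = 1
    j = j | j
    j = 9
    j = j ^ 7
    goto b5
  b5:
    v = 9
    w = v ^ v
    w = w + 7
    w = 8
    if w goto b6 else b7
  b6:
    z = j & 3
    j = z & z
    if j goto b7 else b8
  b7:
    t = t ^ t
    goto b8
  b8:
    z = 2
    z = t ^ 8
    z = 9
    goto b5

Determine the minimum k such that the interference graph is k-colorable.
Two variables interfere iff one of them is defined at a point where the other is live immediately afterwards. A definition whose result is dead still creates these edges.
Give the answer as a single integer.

Answer: 3

Derivation:
def/use:
  b0: def={t,w} ue=∅
  b1: def={t,w} ue={w}
  b2: def={y} ue=∅
  b3: def={t,w} ue={t,w}
  b4: def={j} ue=∅
  b5: def={v,w} ue=∅
  b6: def={j,z} ue={j}
  b7: def={t} ue={t}
  b8: def={z} ue={t}

Live sets:
  live b0: ∅→{t,w}
  live b1: {w}→{t,w}
  live b2: {t}→{t}
  live b3: {t,w}→∅
  live b4: {t}→{j,t}
  live b5: {j,t}→{j,t}
  live b6: {j,t}→{j,t}
  live b7: {j,t}→{j,t}
  live b8: {j,t}→{j,t}

Interference:
  j↔{t,v,w,z}
  t↔{j,v,w,y,z}
  v↔{j,t}
  w↔{j,t}
  y↔{t}
  z↔{j,t}

Colouring:
  clique {j,t,v} ⇒ need ≥ 3
  3-colouring: c0={t}  c1={j,y}  c2={v,w,z}
  χ = 3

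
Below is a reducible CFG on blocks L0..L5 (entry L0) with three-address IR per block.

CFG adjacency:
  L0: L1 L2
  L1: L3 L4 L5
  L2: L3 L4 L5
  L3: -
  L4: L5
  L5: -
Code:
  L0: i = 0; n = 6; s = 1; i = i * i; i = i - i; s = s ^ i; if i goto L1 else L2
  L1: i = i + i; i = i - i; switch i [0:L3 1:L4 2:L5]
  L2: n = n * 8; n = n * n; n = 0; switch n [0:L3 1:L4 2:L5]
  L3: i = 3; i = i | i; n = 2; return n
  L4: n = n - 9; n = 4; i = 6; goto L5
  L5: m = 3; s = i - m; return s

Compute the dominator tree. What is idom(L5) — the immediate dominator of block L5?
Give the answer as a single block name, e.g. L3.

Answer: L0

Derivation:
idom tree: L1←L0 L2←L0 L3←L0 L4←L0 L5←L0
Dom∩ at merges:
  L3: preds {L1,L2}: {L0,L1} ∩ {L0,L2} = {L0}; idom=L0
  L4: preds {L1,L2}: {L0,L1} ∩ {L0,L2} = {L0}; idom=L0
  L5: preds {L1,L2,L4}: {L0,L1} ∩ {L0,L2} ∩ {L0,L4} = {L0}; idom=L0

idom(L5) = L0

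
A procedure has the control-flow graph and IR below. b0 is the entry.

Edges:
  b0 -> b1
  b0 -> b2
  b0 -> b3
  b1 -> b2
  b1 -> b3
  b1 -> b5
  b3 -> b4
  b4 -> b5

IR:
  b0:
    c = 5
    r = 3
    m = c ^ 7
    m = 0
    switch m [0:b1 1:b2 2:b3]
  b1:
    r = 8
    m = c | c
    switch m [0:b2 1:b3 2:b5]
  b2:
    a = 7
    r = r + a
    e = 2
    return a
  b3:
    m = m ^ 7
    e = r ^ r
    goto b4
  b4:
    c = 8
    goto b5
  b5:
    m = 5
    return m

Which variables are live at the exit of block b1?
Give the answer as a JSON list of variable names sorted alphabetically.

Per-block:
  b0: def={c,m,r} ue=∅
  b1: def={m,r} ue={c}
  b2: def={a,e,r} ue={r}
  b3: def={e,m} ue={m,r}
  b4: def={c} ue=∅
  b5: def={m} ue=∅

Live sets:
  b0 li=∅ lo={c,m,r}
  b1 li={c} lo={m,r}
  b2 li={r} lo=∅
  b3 li={m,r} lo=∅
  b4 li=∅ lo=∅
  b5 li=∅ lo=∅

live-out(b1) = ["m", "r"]

Answer: ["m", "r"]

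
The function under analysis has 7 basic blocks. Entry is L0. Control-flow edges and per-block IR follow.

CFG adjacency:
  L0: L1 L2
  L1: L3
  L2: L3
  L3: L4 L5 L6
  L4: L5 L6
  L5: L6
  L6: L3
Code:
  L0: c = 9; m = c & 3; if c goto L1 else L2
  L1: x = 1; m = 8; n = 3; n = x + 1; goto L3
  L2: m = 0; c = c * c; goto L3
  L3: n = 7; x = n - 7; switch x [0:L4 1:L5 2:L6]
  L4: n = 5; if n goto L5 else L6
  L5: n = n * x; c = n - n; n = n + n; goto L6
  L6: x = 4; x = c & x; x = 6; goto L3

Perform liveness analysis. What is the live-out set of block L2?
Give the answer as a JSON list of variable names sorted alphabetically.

def/use:
  L0: def={c,m} ue=∅
  L1: def={m,n,x} ue=∅
  L2: def={c,m} ue={c}
  L3: def={n,x} ue=∅
  L4: def={n} ue=∅
  L5: def={c,n} ue={n,x}
  L6: def={x} ue={c}

Liveness:
  L0 li=∅ lo={c}
  L1 li={c} lo={c}
  L2 li={c} lo={c}
  L3 li={c} lo={c,n,x}
  L4 li={c,x} lo={c,n,x}
  L5 li={n,x} lo={c}
  L6 li={c} lo={c}

live-out(L2) = ["c"]

Answer: ["c"]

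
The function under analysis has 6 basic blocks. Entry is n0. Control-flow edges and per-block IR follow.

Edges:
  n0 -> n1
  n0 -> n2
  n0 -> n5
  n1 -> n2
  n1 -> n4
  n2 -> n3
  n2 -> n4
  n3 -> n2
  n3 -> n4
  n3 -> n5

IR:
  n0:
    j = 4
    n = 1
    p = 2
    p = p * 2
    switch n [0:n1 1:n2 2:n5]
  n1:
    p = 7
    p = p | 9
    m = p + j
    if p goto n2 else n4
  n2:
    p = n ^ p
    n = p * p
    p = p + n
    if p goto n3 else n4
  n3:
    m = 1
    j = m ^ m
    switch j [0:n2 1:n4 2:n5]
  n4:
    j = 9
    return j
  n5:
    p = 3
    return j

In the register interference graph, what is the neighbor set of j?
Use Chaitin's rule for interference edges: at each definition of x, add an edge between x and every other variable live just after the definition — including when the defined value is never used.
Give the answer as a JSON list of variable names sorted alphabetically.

Per-block:
  n0: {j,n,p} / ∅
  n1: {m,p} / {j}
  n2: {n,p} / {n,p}
  n3: {j,m} / ∅
  n4: {j} / ∅
  n5: {p} / {j}

Backward fixpoint:
  live n0: ∅→{j,n,p}
  live n1: {j,n}→{n,p}
  live n2: {n,p}→{n,p}
  live n3: {n,p}→{j,n,p}
  live n4: ∅→∅
  live n5: {j}→∅

Interfere edges:
  j — {n,p}
  m — {n,p}
  n — {j,m,p}
  p — {j,m,n}

N(j) = ["n", "p"]

Answer: ["n", "p"]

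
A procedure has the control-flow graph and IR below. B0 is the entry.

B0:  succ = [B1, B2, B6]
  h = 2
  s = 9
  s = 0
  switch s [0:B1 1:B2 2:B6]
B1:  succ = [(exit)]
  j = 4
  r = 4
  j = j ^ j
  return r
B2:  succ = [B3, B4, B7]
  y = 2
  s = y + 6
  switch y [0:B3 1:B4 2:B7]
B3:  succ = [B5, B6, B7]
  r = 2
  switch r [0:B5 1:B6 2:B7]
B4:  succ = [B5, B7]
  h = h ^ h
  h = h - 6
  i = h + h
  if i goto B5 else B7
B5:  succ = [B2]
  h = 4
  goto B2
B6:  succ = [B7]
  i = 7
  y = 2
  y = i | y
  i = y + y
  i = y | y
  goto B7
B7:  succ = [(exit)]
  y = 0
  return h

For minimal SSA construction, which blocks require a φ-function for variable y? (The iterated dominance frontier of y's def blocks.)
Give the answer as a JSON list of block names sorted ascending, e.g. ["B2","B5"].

idom tree: B1←B0 B2←B0 B3←B2 B4←B2 B5←B2 B6←B0 B7←B0
Dom at joins:
  B2: preds {B0,B5}: {B0} ∩ {B0,B2,B5} = {B0}; idom=B0
  B5: preds {B3,B4}: {B0,B2,B3} ∩ {B0,B2,B4} = {B0,B2}; idom=B2
  B6: preds {B0,B3}: {B0} ∩ {B0,B2,B3} = {B0}; idom=B0
  B7: preds {B2,B3,B4,B6}: {B0,B2} ∩ {B0,B2,B3} ∩ {B0,B2,B4} ∩ {B0,B6} = {B0}; idom=B0

Frontier:
  B2←B0: walk · to B0
  B2←B5: walk B5→B2 to B0
  B5←B3: walk B3 to B2
  B5←B4: walk B4 to B2
  B6←B0: walk · to B0
  B6←B3: walk B3→B2 to B0
  B7←B2: walk B2 to B0
  B7←B3: walk B3→B2 to B0
  B7←B4: walk B4→B2 to B0
  B7←B6: walk B6 to B0
  B0 → ∅
  B1 → ∅
  B2 → {B2,B6,B7}
  B3 → {B5,B6,B7}
  B4 → {B5,B7}
  B5 → {B2}
  B6 → {B7}
  B7 → ∅

φ for y: defs {B2,B6,B7}
  DF⁺ = {B2,B6,B7}

Answer: ["B2", "B6", "B7"]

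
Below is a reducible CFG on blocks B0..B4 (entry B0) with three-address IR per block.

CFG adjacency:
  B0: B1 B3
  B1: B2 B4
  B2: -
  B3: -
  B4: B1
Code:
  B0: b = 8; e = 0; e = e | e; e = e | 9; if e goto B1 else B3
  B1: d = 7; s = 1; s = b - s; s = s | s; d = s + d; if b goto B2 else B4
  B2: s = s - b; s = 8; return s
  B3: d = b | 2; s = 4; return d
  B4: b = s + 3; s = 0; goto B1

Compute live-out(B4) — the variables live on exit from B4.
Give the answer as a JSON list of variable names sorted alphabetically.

Per-block:
  B0: def={b,e} ue=∅
  B1: def={d,s} ue={b}
  B2: def={s} ue={b,s}
  B3: def={d,s} ue={b}
  B4: def={b,s} ue={s}

Liveness:
  B0: in=∅ out={b}
  B1: in={b} out={b,s}
  B2: in={b,s} out=∅
  B3: in={b} out=∅
  B4: in={s} out={b}

live-out(B4) = ["b"]

Answer: ["b"]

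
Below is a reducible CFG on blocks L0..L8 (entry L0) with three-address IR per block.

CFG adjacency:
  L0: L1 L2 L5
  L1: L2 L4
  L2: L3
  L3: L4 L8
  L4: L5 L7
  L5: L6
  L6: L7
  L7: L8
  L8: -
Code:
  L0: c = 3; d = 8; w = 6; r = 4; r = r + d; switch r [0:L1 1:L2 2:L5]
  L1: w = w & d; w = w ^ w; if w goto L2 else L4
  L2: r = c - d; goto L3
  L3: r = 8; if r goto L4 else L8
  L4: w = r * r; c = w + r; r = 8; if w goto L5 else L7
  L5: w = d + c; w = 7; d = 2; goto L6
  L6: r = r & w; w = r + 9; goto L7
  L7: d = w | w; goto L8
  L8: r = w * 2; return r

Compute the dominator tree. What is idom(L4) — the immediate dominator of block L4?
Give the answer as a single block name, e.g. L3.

Answer: L0

Analysis:
idom tree: L1←L0 L2←L0 L3←L2 L4←L0 L5←L0 L6←L5 L7←L0 L8←L0
Dom∩ at merges:
  L2: preds {L0,L1}: {L0} ∩ {L0,L1} = {L0}; idom=L0
  L4: preds {L1,L3}: {L0,L1} ∩ {L0,L2,L3} = {L0}; idom=L0
  L5: preds {L0,L4}: {L0} ∩ {L0,L4} = {L0}; idom=L0
  L7: preds {L4,L6}: {L0,L4} ∩ {L0,L5,L6} = {L0}; idom=L0
  L8: preds {L3,L7}: {L0,L2,L3} ∩ {L0,L7} = {L0}; idom=L0

idom(L4) = L0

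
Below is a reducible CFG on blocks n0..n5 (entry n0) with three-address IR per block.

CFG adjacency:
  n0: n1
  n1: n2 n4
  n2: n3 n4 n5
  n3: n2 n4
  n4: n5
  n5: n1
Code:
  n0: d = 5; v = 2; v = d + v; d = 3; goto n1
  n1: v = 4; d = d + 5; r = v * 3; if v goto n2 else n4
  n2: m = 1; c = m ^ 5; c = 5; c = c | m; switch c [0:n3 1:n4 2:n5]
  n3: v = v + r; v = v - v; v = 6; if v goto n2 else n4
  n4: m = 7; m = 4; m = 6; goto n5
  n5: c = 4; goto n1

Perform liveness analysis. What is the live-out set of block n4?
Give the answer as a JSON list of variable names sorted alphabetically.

Answer: ["d"]

Derivation:
Block summaries:
  n0: {d,v} / ∅
  n1: {d,r,v} / {d}
  n2: {c,m} / ∅
  n3: {v} / {r,v}
  n4: {m} / ∅
  n5: {c} / ∅

Liveness:
  n0 li=∅ lo={d}
  n1 li={d} lo={d,r,v}
  n2 li={d,r,v} lo={d,r,v}
  n3 li={d,r,v} lo={d,r,v}
  n4 li={d} lo={d}
  n5 li={d} lo={d}

live-out(n4) = ["d"]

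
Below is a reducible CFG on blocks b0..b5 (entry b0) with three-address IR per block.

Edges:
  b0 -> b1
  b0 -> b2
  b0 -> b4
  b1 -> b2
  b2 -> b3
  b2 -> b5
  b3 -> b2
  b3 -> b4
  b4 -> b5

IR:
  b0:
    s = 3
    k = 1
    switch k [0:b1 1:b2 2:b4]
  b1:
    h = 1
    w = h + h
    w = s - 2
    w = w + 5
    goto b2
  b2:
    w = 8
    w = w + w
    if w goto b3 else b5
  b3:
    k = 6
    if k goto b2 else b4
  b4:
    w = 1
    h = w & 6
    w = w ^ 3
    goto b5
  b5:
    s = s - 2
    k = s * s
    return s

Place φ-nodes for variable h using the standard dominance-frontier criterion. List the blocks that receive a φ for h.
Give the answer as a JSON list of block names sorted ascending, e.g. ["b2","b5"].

idom tree: b1←b0 b2←b0 b3←b2 b4←b0 b5←b0
Join-block Dom:
  b2: preds {b0,b1,b3}: {b0} ∩ {b0,b1} ∩ {b0,b2,b3} = {b0}; idom=b0
  b4: preds {b0,b3}: {b0} ∩ {b0,b2,b3} = {b0}; idom=b0
  b5: preds {b2,b4}: {b0,b2} ∩ {b0,b4} = {b0}; idom=b0

DF walk-up:
  b2←b0: walk · to b0
  b2←b1: walk b1 to b0
  b2←b3: walk b3→b2 to b0
  b4←b0: walk · to b0
  b4←b3: walk b3→b2 to b0
  b5←b2: walk b2 to b0
  b5←b4: walk b4 to b0
  DF(b0)=∅
  DF(b1)={b2}
  DF(b2)={b2,b4,b5}
  DF(b3)={b2,b4}
  DF(b4)={b5}
  DF(b5)=∅

φ for h: defs {b1,b4}
  DF⁺ = {b2,b4,b5}

Answer: ["b2", "b4", "b5"]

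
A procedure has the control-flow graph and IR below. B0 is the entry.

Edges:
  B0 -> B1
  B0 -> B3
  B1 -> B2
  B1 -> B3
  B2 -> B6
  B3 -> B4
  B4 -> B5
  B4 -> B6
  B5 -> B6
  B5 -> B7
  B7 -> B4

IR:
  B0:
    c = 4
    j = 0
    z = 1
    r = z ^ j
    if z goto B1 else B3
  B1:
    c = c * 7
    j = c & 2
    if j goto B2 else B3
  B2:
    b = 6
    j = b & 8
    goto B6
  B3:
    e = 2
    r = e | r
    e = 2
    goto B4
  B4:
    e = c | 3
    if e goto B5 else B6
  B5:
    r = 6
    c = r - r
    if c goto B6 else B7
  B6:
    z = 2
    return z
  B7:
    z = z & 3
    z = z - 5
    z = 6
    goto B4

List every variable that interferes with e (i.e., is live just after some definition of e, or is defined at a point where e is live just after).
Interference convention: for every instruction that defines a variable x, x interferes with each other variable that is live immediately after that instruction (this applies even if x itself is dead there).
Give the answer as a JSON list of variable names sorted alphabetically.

Answer: ["c", "r", "z"]

Analysis:
def/use:
  B0: def={c,j,r,z} ue=∅
  B1: def={c,j} ue={c}
  B2: def={b,j} ue=∅
  B3: def={e,r} ue={r}
  B4: def={e} ue={c}
  B5: def={c,r} ue=∅
  B6: def={z} ue=∅
  B7: def={z} ue={z}

Live sets:
  live B0: ∅→{c,r,z}
  live B1: {c,r,z}→{c,r,z}
  live B2: ∅→∅
  live B3: {c,r,z}→{c,z}
  live B4: {c,z}→{z}
  live B5: {z}→{c,z}
  live B6: ∅→∅
  live B7: {c,z}→{c,z}

Conflict graph:
  b — ∅
  c — {e,j,r,z}
  e — {c,r,z}
  j — {c,r,z}
  r — {c,e,j,z}
  z — {c,e,j,r}

N(e) = ["c", "r", "z"]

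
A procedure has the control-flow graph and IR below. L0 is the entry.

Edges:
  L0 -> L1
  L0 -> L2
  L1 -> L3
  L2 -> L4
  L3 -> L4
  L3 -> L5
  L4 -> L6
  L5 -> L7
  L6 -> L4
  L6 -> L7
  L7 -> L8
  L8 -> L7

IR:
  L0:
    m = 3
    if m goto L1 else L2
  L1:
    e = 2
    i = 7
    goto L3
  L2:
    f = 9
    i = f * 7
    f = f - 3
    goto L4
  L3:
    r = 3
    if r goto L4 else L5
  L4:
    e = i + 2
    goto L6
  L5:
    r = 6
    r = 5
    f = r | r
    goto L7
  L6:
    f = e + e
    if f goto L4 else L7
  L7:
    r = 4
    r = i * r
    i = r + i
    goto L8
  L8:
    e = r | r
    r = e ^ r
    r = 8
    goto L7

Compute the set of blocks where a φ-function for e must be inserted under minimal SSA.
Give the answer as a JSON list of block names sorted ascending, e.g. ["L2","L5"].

Answer: ["L4", "L7"]

Analysis:
idom tree: L1←L0 L2←L0 L3←L1 L4←L0 L5←L3 L6←L4 L7←L0 L8←L7
Join-block Dom:
  L4: preds {L2,L3,L6}: {L0,L2} ∩ {L0,L1,L3} ∩ {L0,L4,L6} = {L0}; idom=L0
  L7: preds {L5,L6,L8}: {L0,L1,L3,L5} ∩ {L0,L4,L6} ∩ {L0,L7,L8} = {L0}; idom=L0

Frontier:
  L4←L2: walk L2 to L0
  L4←L3: walk L3→L1 to L0
  L4←L6: walk L6→L4 to L0
  L7←L5: walk L5→L3→L1 to L0
  L7←L6: walk L6→L4 to L0
  L7←L8: walk L8→L7 to L0
  DF(L0)=∅
  DF(L1)={L4,L7}
  DF(L2)={L4}
  DF(L3)={L4,L7}
  DF(L4)={L4,L7}
  DF(L5)={L7}
  DF(L6)={L4,L7}
  DF(L7)={L7}
  DF(L8)={L7}

φ for e: defs {L1,L4,L8}
  DF⁺ = {L4,L7}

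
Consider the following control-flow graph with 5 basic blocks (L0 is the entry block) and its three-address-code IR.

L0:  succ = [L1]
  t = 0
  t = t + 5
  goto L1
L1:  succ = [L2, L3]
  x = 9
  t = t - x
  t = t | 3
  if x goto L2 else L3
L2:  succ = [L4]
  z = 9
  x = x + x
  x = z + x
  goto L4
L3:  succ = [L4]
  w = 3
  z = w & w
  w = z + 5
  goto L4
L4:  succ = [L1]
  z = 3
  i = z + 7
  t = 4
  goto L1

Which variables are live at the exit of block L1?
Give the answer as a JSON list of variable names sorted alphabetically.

Per-block:
  L0 def {t} use ∅
  L1 def {t,x} use {t}
  L2 def {x,z} use {x}
  L3 def {w,z} use ∅
  L4 def {i,t,z} use ∅

Backward fixpoint:
  L0 li=∅ lo={t}
  L1 li={t} lo={x}
  L2 li={x} lo=∅
  L3 li=∅ lo=∅
  L4 li=∅ lo={t}

live-out(L1) = ["x"]

Answer: ["x"]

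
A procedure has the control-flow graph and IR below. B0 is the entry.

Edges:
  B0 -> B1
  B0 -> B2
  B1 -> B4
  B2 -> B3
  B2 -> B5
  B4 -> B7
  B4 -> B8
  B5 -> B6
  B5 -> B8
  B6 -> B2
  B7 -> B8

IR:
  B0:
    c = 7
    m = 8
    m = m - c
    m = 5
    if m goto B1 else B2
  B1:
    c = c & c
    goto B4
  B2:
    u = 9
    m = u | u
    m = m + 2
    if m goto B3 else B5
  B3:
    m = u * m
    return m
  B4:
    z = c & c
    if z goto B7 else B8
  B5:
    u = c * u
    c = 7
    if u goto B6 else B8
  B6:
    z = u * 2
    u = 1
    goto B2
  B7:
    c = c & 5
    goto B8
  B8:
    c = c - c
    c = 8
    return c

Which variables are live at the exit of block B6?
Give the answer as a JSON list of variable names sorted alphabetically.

Answer: ["c"]

Working:
Block summaries:
  B0: {c,m} / ∅
  B1: {c} / {c}
  B2: {m,u} / ∅
  B3: {m} / {m,u}
  B4: {z} / {c}
  B5: {c,u} / {c,u}
  B6: {u,z} / {u}
  B7: {c} / {c}
  B8: {c} / {c}

Backward fixpoint:
  live B0: ∅→{c}
  live B1: {c}→{c}
  live B2: {c}→{c,m,u}
  live B3: {m,u}→∅
  live B4: {c}→{c}
  live B5: {c,u}→{c,u}
  live B6: {c,u}→{c}
  live B7: {c}→{c}
  live B8: {c}→∅

live-out(B6) = ["c"]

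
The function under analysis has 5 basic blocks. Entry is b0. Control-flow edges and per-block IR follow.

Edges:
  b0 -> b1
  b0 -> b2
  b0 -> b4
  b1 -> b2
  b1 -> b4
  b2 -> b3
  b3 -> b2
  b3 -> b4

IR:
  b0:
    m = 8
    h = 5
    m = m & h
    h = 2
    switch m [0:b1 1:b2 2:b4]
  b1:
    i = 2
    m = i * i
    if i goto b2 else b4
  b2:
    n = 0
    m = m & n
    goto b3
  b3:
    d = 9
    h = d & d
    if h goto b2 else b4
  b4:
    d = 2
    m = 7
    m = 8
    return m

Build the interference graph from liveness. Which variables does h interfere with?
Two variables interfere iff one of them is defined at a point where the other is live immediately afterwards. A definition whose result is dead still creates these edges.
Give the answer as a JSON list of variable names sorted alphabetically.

Block summaries:
  b0 def {h,m} use ∅
  b1 def {i,m} use ∅
  b2 def {m,n} use {m}
  b3 def {d,h} use ∅
  b4 def {d,m} use ∅

Liveness:
  b0: in=∅ out={m}
  b1: in=∅ out={m}
  b2: in={m} out={m}
  b3: in={m} out={m}
  b4: in=∅ out=∅

Interfere edges:
  d: {m}
  h: {m}
  i: {m}
  m: {d,h,i,n}
  n: {m}

N(h) = ["m"]

Answer: ["m"]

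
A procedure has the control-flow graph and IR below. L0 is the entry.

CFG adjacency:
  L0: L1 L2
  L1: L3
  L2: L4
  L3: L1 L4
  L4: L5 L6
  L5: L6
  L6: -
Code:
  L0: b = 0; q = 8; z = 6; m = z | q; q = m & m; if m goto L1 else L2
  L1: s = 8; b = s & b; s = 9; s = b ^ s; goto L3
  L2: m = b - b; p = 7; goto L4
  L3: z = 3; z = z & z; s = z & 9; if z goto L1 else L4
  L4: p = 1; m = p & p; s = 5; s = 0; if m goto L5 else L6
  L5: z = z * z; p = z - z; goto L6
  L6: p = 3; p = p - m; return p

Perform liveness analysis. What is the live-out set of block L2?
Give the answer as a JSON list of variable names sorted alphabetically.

def/use:
  L0 def {b,m,q,z} use ∅
  L1 def {b,s} use {b}
  L2 def {m,p} use {b}
  L3 def {s,z} use ∅
  L4 def {m,p,s} use ∅
  L5 def {p,z} use {z}
  L6 def {p} use {m}

Live sets:
  L0 li=∅ lo={b,z}
  L1 li={b} lo={b}
  L2 li={b,z} lo={z}
  L3 li={b} lo={b,z}
  L4 li={z} lo={m,z}
  L5 li={m,z} lo={m}
  L6 li={m} lo=∅

live-out(L2) = ["z"]

Answer: ["z"]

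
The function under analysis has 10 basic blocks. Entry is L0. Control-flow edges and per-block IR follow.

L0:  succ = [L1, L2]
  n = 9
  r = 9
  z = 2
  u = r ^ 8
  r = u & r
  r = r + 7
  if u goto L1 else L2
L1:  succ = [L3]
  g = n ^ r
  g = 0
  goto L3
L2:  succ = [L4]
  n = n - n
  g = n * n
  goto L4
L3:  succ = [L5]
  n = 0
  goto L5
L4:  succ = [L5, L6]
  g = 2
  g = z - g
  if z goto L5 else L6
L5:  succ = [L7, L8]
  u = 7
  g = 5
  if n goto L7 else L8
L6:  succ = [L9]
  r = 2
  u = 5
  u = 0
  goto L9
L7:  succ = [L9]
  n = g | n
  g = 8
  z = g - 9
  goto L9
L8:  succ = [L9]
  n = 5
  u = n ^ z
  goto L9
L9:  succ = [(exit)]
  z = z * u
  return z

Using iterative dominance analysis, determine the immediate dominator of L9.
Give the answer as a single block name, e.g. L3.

Answer: L0

Analysis:
idom tree: L1←L0 L2←L0 L3←L1 L4←L2 L5←L0 L6←L4 L7←L5 L8←L5 L9←L0
Dom at joins:
  L5: preds {L3,L4}: {L0,L1,L3} ∩ {L0,L2,L4} = {L0}; idom=L0
  L9: preds {L6,L7,L8}: {L0,L2,L4,L6} ∩ {L0,L5,L7} ∩ {L0,L5,L8} = {L0}; idom=L0

idom(L9) = L0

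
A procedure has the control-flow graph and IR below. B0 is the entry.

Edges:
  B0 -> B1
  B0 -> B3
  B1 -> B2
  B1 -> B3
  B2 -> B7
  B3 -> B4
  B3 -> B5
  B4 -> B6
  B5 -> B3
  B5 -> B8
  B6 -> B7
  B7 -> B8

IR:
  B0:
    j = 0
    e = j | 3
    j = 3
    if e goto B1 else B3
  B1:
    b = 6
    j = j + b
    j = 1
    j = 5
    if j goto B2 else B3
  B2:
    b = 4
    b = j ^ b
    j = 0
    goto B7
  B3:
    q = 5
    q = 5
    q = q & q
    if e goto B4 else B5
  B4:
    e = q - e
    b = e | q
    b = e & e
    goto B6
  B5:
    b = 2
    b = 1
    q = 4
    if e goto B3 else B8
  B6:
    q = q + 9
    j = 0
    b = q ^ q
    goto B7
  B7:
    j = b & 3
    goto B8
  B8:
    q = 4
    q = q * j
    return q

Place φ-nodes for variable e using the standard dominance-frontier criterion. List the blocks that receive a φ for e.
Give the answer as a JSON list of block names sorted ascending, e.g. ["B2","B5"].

Answer: ["B7", "B8"]

Analysis:
idom tree: B1←B0 B2←B1 B3←B0 B4←B3 B5←B3 B6←B4 B7←B0 B8←B0
Join-block Dom:
  B3: preds {B0,B1,B5}: {B0} ∩ {B0,B1} ∩ {B0,B3,B5} = {B0}; idom=B0
  B7: preds {B2,B6}: {B0,B1,B2} ∩ {B0,B3,B4,B6} = {B0}; idom=B0
  B8: preds {B5,B7}: {B0,B3,B5} ∩ {B0,B7} = {B0}; idom=B0

DF walk-up:
  B3←B0: walk · to B0
  B3←B1: walk B1 to B0
  B3←B5: walk B5→B3 to B0
  B7←B2: walk B2→B1 to B0
  B7←B6: walk B6→B4→B3 to B0
  B8←B5: walk B5→B3 to B0
  B8←B7: walk B7 to B0
  B0 → ∅
  B1 → {B3,B7}
  B2 → {B7}
  B3 → {B3,B7,B8}
  B4 → {B7}
  B5 → {B3,B8}
  B6 → {B7}
  B7 → {B8}
  B8 → ∅

φ for e: defs {B0,B4}
  DF⁺ = {B7,B8}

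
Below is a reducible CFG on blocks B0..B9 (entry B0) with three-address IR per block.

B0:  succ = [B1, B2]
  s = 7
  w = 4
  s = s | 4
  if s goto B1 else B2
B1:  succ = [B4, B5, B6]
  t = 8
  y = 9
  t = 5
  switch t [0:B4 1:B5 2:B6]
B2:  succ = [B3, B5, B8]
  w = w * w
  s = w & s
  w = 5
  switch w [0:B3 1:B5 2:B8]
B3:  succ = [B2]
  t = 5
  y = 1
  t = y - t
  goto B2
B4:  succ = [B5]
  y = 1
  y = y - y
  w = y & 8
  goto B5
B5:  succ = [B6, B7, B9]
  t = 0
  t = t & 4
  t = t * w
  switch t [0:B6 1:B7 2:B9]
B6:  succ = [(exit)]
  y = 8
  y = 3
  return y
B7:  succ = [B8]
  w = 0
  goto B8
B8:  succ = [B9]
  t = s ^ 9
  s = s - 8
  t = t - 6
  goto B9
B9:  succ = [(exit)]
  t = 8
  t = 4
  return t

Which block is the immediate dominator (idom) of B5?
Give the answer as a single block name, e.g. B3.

idom tree: B1←B0 B2←B0 B3←B2 B4←B1 B5←B0 B6←B0 B7←B5 B8←B0 B9←B0
Dom∩ at merges:
  B2: preds {B0,B3}: {B0} ∩ {B0,B2,B3} = {B0}; idom=B0
  B5: preds {B1,B2,B4}: {B0,B1} ∩ {B0,B2} ∩ {B0,B1,B4} = {B0}; idom=B0
  B6: preds {B1,B5}: {B0,B1} ∩ {B0,B5} = {B0}; idom=B0
  B8: preds {B2,B7}: {B0,B2} ∩ {B0,B5,B7} = {B0}; idom=B0
  B9: preds {B5,B8}: {B0,B5} ∩ {B0,B8} = {B0}; idom=B0

idom(B5) = B0

Answer: B0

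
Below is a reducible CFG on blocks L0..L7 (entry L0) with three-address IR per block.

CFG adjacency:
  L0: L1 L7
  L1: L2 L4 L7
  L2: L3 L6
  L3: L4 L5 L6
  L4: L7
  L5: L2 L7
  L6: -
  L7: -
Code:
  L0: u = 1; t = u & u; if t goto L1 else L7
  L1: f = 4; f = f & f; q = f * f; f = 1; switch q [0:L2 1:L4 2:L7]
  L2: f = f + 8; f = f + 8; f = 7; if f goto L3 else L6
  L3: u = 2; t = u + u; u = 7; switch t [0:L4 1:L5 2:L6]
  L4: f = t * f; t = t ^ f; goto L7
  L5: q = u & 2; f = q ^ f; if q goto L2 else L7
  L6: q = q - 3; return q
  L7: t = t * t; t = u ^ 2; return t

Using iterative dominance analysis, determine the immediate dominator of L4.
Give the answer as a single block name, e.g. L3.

Answer: L1

Derivation:
idom tree: L1←L0 L2←L1 L3←L2 L4←L1 L5←L3 L6←L2 L7←L0
Dom∩ at merges:
  L2: preds {L1,L5}: {L0,L1} ∩ {L0,L1,L2,L3,L5} = {L0,L1}; idom=L1
  L4: preds {L1,L3}: {L0,L1} ∩ {L0,L1,L2,L3} = {L0,L1}; idom=L1
  L6: preds {L2,L3}: {L0,L1,L2} ∩ {L0,L1,L2,L3} = {L0,L1,L2}; idom=L2
  L7: preds {L0,L1,L4,L5}: {L0} ∩ {L0,L1} ∩ {L0,L1,L4} ∩ {L0,L1,L2,L3,L5} = {L0}; idom=L0

idom(L4) = L1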